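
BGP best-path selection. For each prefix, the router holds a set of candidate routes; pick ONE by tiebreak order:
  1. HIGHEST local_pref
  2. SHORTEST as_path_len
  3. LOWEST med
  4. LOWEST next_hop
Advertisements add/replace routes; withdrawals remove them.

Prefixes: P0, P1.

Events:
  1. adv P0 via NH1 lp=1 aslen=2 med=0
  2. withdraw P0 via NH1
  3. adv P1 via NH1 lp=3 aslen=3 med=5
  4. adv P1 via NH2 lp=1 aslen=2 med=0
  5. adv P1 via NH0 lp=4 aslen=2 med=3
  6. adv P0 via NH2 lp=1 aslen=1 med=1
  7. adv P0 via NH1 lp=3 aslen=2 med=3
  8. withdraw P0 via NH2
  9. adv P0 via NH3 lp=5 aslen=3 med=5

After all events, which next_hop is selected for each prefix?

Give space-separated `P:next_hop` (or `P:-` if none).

Answer: P0:NH3 P1:NH0

Derivation:
Op 1: best P0=NH1 P1=-
Op 2: best P0=- P1=-
Op 3: best P0=- P1=NH1
Op 4: best P0=- P1=NH1
Op 5: best P0=- P1=NH0
Op 6: best P0=NH2 P1=NH0
Op 7: best P0=NH1 P1=NH0
Op 8: best P0=NH1 P1=NH0
Op 9: best P0=NH3 P1=NH0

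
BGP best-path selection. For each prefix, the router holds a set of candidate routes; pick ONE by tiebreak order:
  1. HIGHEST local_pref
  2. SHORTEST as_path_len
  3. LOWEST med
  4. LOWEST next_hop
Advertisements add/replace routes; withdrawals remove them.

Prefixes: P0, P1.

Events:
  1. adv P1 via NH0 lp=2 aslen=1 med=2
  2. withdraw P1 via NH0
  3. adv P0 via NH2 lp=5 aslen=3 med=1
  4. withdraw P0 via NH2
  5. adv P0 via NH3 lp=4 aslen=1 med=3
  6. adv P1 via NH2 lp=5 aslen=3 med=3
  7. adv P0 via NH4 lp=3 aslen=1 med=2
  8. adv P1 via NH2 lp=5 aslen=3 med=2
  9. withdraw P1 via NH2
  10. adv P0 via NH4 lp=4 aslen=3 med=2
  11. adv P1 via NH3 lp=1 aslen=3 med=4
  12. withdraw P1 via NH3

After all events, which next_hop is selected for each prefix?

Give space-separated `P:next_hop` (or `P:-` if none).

Op 1: best P0=- P1=NH0
Op 2: best P0=- P1=-
Op 3: best P0=NH2 P1=-
Op 4: best P0=- P1=-
Op 5: best P0=NH3 P1=-
Op 6: best P0=NH3 P1=NH2
Op 7: best P0=NH3 P1=NH2
Op 8: best P0=NH3 P1=NH2
Op 9: best P0=NH3 P1=-
Op 10: best P0=NH3 P1=-
Op 11: best P0=NH3 P1=NH3
Op 12: best P0=NH3 P1=-

Answer: P0:NH3 P1:-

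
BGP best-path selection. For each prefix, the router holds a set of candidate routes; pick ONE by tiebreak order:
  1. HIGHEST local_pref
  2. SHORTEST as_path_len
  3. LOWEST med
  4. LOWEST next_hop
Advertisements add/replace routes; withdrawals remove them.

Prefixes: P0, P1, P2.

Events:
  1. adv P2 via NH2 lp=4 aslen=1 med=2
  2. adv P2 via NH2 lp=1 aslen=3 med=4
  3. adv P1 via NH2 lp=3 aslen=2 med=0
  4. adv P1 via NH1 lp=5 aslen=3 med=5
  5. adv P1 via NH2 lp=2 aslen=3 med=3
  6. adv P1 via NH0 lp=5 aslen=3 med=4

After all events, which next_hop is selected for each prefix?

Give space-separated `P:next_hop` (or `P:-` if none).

Answer: P0:- P1:NH0 P2:NH2

Derivation:
Op 1: best P0=- P1=- P2=NH2
Op 2: best P0=- P1=- P2=NH2
Op 3: best P0=- P1=NH2 P2=NH2
Op 4: best P0=- P1=NH1 P2=NH2
Op 5: best P0=- P1=NH1 P2=NH2
Op 6: best P0=- P1=NH0 P2=NH2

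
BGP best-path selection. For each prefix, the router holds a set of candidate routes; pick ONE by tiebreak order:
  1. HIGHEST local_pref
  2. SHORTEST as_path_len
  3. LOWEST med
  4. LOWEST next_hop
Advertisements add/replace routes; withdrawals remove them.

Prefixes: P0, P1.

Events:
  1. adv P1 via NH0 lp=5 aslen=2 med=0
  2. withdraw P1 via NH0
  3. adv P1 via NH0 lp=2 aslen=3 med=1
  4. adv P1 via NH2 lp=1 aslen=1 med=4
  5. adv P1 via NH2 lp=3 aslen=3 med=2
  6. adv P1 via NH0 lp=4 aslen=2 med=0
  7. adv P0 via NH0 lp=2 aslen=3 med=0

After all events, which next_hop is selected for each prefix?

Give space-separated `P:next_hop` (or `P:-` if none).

Answer: P0:NH0 P1:NH0

Derivation:
Op 1: best P0=- P1=NH0
Op 2: best P0=- P1=-
Op 3: best P0=- P1=NH0
Op 4: best P0=- P1=NH0
Op 5: best P0=- P1=NH2
Op 6: best P0=- P1=NH0
Op 7: best P0=NH0 P1=NH0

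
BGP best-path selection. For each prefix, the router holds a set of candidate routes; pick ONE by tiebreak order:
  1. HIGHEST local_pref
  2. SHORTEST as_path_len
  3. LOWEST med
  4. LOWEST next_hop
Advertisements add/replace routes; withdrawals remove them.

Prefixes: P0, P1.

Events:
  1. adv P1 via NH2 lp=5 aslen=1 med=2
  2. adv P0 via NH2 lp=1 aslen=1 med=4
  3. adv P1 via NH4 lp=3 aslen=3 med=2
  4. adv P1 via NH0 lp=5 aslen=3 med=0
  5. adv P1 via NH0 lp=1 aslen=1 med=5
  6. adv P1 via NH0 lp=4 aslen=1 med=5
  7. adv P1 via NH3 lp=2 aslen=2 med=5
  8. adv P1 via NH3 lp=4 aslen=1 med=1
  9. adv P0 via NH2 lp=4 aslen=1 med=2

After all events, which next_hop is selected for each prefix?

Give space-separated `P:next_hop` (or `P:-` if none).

Answer: P0:NH2 P1:NH2

Derivation:
Op 1: best P0=- P1=NH2
Op 2: best P0=NH2 P1=NH2
Op 3: best P0=NH2 P1=NH2
Op 4: best P0=NH2 P1=NH2
Op 5: best P0=NH2 P1=NH2
Op 6: best P0=NH2 P1=NH2
Op 7: best P0=NH2 P1=NH2
Op 8: best P0=NH2 P1=NH2
Op 9: best P0=NH2 P1=NH2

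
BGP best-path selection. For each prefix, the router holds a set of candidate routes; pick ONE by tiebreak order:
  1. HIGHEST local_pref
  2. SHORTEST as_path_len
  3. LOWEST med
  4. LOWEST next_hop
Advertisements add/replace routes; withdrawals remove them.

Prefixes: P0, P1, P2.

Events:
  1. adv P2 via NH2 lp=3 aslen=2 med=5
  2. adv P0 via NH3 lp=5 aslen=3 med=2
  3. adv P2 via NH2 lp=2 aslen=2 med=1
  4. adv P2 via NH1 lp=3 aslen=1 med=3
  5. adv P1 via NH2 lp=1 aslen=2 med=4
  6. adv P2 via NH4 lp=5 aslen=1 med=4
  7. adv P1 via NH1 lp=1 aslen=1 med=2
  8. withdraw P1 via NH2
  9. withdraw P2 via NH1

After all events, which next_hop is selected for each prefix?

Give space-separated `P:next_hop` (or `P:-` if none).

Op 1: best P0=- P1=- P2=NH2
Op 2: best P0=NH3 P1=- P2=NH2
Op 3: best P0=NH3 P1=- P2=NH2
Op 4: best P0=NH3 P1=- P2=NH1
Op 5: best P0=NH3 P1=NH2 P2=NH1
Op 6: best P0=NH3 P1=NH2 P2=NH4
Op 7: best P0=NH3 P1=NH1 P2=NH4
Op 8: best P0=NH3 P1=NH1 P2=NH4
Op 9: best P0=NH3 P1=NH1 P2=NH4

Answer: P0:NH3 P1:NH1 P2:NH4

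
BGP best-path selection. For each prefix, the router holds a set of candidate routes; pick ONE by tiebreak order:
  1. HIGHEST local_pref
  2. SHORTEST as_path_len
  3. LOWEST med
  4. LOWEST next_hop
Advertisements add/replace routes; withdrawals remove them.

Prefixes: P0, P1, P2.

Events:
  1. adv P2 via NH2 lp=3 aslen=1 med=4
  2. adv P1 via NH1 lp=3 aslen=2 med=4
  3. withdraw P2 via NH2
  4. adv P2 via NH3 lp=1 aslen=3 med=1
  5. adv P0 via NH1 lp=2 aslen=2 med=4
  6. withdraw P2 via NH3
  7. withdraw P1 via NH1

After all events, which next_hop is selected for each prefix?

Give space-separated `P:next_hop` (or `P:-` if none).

Answer: P0:NH1 P1:- P2:-

Derivation:
Op 1: best P0=- P1=- P2=NH2
Op 2: best P0=- P1=NH1 P2=NH2
Op 3: best P0=- P1=NH1 P2=-
Op 4: best P0=- P1=NH1 P2=NH3
Op 5: best P0=NH1 P1=NH1 P2=NH3
Op 6: best P0=NH1 P1=NH1 P2=-
Op 7: best P0=NH1 P1=- P2=-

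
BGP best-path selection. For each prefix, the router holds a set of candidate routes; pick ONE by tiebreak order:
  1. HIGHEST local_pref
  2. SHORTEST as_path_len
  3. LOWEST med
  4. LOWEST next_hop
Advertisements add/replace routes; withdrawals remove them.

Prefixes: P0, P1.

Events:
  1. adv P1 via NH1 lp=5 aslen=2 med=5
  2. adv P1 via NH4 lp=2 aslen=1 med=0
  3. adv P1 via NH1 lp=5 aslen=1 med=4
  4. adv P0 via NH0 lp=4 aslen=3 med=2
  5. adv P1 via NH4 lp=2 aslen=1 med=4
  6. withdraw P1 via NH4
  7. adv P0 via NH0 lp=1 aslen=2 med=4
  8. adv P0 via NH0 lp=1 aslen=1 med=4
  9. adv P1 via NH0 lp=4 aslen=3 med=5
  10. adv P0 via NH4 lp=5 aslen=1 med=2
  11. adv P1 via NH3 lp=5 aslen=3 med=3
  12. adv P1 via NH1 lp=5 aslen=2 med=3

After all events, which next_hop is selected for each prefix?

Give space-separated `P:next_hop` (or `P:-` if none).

Op 1: best P0=- P1=NH1
Op 2: best P0=- P1=NH1
Op 3: best P0=- P1=NH1
Op 4: best P0=NH0 P1=NH1
Op 5: best P0=NH0 P1=NH1
Op 6: best P0=NH0 P1=NH1
Op 7: best P0=NH0 P1=NH1
Op 8: best P0=NH0 P1=NH1
Op 9: best P0=NH0 P1=NH1
Op 10: best P0=NH4 P1=NH1
Op 11: best P0=NH4 P1=NH1
Op 12: best P0=NH4 P1=NH1

Answer: P0:NH4 P1:NH1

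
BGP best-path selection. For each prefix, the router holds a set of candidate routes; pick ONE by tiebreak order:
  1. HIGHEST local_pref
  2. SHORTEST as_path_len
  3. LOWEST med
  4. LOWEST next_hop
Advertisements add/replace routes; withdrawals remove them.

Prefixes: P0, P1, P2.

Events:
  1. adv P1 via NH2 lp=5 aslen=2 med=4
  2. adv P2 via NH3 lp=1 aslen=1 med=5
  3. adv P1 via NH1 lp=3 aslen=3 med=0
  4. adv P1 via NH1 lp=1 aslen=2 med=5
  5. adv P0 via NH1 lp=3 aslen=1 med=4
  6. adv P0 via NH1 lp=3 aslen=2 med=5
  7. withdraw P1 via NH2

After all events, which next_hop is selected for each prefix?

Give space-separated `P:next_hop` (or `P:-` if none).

Op 1: best P0=- P1=NH2 P2=-
Op 2: best P0=- P1=NH2 P2=NH3
Op 3: best P0=- P1=NH2 P2=NH3
Op 4: best P0=- P1=NH2 P2=NH3
Op 5: best P0=NH1 P1=NH2 P2=NH3
Op 6: best P0=NH1 P1=NH2 P2=NH3
Op 7: best P0=NH1 P1=NH1 P2=NH3

Answer: P0:NH1 P1:NH1 P2:NH3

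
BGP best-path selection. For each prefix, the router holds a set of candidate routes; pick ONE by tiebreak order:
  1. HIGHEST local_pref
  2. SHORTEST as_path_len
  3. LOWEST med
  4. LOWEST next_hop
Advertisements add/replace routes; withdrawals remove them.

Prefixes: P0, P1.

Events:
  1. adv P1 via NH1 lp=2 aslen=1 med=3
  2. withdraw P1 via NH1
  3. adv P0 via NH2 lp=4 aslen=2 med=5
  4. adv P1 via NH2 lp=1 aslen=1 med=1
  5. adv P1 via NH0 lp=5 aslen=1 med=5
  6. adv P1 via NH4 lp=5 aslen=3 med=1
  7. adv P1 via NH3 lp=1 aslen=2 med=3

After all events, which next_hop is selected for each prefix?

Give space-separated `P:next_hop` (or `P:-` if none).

Op 1: best P0=- P1=NH1
Op 2: best P0=- P1=-
Op 3: best P0=NH2 P1=-
Op 4: best P0=NH2 P1=NH2
Op 5: best P0=NH2 P1=NH0
Op 6: best P0=NH2 P1=NH0
Op 7: best P0=NH2 P1=NH0

Answer: P0:NH2 P1:NH0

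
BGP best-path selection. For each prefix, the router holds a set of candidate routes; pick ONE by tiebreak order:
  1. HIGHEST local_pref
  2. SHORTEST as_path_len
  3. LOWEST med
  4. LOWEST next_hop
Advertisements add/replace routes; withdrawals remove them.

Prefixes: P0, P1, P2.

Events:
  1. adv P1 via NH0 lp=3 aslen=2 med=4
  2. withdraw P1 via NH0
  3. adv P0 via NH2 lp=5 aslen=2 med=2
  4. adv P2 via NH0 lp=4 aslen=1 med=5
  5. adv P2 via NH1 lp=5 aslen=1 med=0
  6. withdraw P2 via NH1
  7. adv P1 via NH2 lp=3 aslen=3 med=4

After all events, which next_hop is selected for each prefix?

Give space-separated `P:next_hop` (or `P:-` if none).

Answer: P0:NH2 P1:NH2 P2:NH0

Derivation:
Op 1: best P0=- P1=NH0 P2=-
Op 2: best P0=- P1=- P2=-
Op 3: best P0=NH2 P1=- P2=-
Op 4: best P0=NH2 P1=- P2=NH0
Op 5: best P0=NH2 P1=- P2=NH1
Op 6: best P0=NH2 P1=- P2=NH0
Op 7: best P0=NH2 P1=NH2 P2=NH0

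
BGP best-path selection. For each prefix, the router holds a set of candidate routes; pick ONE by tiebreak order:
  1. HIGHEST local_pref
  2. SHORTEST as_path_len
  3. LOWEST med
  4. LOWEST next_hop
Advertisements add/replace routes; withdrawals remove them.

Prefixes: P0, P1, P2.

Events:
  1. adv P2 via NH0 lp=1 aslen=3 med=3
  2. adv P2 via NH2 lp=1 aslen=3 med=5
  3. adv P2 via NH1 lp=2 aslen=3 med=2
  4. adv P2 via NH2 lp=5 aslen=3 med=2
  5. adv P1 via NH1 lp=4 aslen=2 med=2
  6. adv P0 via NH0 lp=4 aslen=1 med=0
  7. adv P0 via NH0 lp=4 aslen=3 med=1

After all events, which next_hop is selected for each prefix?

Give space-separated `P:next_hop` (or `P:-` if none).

Op 1: best P0=- P1=- P2=NH0
Op 2: best P0=- P1=- P2=NH0
Op 3: best P0=- P1=- P2=NH1
Op 4: best P0=- P1=- P2=NH2
Op 5: best P0=- P1=NH1 P2=NH2
Op 6: best P0=NH0 P1=NH1 P2=NH2
Op 7: best P0=NH0 P1=NH1 P2=NH2

Answer: P0:NH0 P1:NH1 P2:NH2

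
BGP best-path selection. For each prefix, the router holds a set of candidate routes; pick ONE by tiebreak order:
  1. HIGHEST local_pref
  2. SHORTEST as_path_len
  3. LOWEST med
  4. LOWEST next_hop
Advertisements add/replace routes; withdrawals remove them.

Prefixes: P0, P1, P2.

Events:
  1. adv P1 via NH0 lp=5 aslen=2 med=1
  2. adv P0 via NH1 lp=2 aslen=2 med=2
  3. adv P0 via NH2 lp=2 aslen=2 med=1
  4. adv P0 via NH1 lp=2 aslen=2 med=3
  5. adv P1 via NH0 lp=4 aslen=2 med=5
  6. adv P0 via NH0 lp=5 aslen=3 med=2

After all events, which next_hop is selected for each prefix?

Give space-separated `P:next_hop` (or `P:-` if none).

Answer: P0:NH0 P1:NH0 P2:-

Derivation:
Op 1: best P0=- P1=NH0 P2=-
Op 2: best P0=NH1 P1=NH0 P2=-
Op 3: best P0=NH2 P1=NH0 P2=-
Op 4: best P0=NH2 P1=NH0 P2=-
Op 5: best P0=NH2 P1=NH0 P2=-
Op 6: best P0=NH0 P1=NH0 P2=-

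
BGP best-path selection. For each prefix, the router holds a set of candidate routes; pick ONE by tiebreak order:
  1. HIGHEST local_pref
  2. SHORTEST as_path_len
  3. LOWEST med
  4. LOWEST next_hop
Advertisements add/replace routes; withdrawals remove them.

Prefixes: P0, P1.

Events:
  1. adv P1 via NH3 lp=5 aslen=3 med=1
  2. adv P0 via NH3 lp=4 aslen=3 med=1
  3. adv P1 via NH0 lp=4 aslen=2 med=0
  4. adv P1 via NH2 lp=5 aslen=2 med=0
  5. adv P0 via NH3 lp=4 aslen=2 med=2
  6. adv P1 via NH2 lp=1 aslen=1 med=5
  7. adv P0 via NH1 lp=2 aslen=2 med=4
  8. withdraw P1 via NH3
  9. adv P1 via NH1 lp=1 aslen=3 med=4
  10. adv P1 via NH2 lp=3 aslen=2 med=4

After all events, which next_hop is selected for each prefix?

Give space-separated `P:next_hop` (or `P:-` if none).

Op 1: best P0=- P1=NH3
Op 2: best P0=NH3 P1=NH3
Op 3: best P0=NH3 P1=NH3
Op 4: best P0=NH3 P1=NH2
Op 5: best P0=NH3 P1=NH2
Op 6: best P0=NH3 P1=NH3
Op 7: best P0=NH3 P1=NH3
Op 8: best P0=NH3 P1=NH0
Op 9: best P0=NH3 P1=NH0
Op 10: best P0=NH3 P1=NH0

Answer: P0:NH3 P1:NH0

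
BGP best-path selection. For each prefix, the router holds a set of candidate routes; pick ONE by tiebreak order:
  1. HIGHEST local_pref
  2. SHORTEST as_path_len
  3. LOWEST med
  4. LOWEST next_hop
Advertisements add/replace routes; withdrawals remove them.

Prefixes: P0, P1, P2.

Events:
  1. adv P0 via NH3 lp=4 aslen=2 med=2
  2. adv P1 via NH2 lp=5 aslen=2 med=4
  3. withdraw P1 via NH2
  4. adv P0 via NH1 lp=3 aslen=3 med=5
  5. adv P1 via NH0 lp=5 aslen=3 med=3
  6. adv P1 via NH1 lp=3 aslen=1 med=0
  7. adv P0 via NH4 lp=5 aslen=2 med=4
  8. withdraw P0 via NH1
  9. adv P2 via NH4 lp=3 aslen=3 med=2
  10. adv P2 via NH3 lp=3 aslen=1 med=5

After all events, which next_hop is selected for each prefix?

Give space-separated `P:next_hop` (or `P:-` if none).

Answer: P0:NH4 P1:NH0 P2:NH3

Derivation:
Op 1: best P0=NH3 P1=- P2=-
Op 2: best P0=NH3 P1=NH2 P2=-
Op 3: best P0=NH3 P1=- P2=-
Op 4: best P0=NH3 P1=- P2=-
Op 5: best P0=NH3 P1=NH0 P2=-
Op 6: best P0=NH3 P1=NH0 P2=-
Op 7: best P0=NH4 P1=NH0 P2=-
Op 8: best P0=NH4 P1=NH0 P2=-
Op 9: best P0=NH4 P1=NH0 P2=NH4
Op 10: best P0=NH4 P1=NH0 P2=NH3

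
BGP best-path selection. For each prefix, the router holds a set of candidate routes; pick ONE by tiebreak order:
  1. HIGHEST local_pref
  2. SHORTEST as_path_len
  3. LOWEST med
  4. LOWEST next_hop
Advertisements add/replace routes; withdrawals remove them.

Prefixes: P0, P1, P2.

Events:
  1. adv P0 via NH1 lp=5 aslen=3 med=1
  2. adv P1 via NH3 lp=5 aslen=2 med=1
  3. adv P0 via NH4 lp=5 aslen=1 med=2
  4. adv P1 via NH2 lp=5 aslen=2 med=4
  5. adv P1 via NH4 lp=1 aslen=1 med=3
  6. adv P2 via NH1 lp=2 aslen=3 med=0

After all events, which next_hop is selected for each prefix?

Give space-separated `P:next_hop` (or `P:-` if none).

Op 1: best P0=NH1 P1=- P2=-
Op 2: best P0=NH1 P1=NH3 P2=-
Op 3: best P0=NH4 P1=NH3 P2=-
Op 4: best P0=NH4 P1=NH3 P2=-
Op 5: best P0=NH4 P1=NH3 P2=-
Op 6: best P0=NH4 P1=NH3 P2=NH1

Answer: P0:NH4 P1:NH3 P2:NH1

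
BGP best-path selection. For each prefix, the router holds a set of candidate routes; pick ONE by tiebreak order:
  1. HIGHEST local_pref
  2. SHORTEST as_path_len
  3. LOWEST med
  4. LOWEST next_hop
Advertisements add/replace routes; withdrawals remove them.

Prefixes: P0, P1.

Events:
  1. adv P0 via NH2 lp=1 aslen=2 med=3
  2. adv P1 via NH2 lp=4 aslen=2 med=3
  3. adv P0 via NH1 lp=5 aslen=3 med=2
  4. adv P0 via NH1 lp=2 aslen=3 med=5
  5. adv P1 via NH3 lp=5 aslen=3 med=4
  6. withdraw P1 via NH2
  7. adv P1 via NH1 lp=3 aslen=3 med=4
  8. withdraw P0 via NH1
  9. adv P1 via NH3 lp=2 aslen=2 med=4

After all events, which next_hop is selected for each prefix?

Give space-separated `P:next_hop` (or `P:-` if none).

Op 1: best P0=NH2 P1=-
Op 2: best P0=NH2 P1=NH2
Op 3: best P0=NH1 P1=NH2
Op 4: best P0=NH1 P1=NH2
Op 5: best P0=NH1 P1=NH3
Op 6: best P0=NH1 P1=NH3
Op 7: best P0=NH1 P1=NH3
Op 8: best P0=NH2 P1=NH3
Op 9: best P0=NH2 P1=NH1

Answer: P0:NH2 P1:NH1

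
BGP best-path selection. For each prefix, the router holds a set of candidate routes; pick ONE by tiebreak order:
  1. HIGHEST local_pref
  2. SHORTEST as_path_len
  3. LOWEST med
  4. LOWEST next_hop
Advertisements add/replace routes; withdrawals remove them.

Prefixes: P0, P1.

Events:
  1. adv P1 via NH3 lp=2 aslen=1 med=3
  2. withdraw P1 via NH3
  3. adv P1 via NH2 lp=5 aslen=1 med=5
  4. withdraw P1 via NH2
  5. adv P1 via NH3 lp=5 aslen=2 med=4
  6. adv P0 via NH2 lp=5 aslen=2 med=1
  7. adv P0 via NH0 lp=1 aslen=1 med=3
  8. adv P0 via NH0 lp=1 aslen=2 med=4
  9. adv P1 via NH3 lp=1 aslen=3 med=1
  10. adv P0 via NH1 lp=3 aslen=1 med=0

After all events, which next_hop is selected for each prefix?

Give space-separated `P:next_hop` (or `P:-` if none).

Answer: P0:NH2 P1:NH3

Derivation:
Op 1: best P0=- P1=NH3
Op 2: best P0=- P1=-
Op 3: best P0=- P1=NH2
Op 4: best P0=- P1=-
Op 5: best P0=- P1=NH3
Op 6: best P0=NH2 P1=NH3
Op 7: best P0=NH2 P1=NH3
Op 8: best P0=NH2 P1=NH3
Op 9: best P0=NH2 P1=NH3
Op 10: best P0=NH2 P1=NH3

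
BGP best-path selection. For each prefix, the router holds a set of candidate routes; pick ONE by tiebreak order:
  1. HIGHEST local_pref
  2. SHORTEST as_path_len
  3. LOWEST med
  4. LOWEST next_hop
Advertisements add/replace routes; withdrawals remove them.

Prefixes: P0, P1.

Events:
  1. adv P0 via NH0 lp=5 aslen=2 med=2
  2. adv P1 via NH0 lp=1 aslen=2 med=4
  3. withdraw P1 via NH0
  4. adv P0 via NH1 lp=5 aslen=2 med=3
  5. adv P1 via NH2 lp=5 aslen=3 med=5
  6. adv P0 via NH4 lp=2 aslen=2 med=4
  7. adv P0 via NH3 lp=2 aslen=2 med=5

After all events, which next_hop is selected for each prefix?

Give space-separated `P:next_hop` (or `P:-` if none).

Op 1: best P0=NH0 P1=-
Op 2: best P0=NH0 P1=NH0
Op 3: best P0=NH0 P1=-
Op 4: best P0=NH0 P1=-
Op 5: best P0=NH0 P1=NH2
Op 6: best P0=NH0 P1=NH2
Op 7: best P0=NH0 P1=NH2

Answer: P0:NH0 P1:NH2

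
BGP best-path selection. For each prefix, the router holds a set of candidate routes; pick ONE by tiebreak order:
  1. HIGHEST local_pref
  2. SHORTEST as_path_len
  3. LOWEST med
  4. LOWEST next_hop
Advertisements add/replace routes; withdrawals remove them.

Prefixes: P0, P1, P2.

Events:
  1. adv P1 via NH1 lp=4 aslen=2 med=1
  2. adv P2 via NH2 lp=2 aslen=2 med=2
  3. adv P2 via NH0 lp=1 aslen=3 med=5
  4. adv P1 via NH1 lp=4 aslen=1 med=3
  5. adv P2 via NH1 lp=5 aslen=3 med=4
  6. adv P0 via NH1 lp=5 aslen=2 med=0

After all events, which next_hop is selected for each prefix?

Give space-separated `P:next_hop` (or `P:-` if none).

Op 1: best P0=- P1=NH1 P2=-
Op 2: best P0=- P1=NH1 P2=NH2
Op 3: best P0=- P1=NH1 P2=NH2
Op 4: best P0=- P1=NH1 P2=NH2
Op 5: best P0=- P1=NH1 P2=NH1
Op 6: best P0=NH1 P1=NH1 P2=NH1

Answer: P0:NH1 P1:NH1 P2:NH1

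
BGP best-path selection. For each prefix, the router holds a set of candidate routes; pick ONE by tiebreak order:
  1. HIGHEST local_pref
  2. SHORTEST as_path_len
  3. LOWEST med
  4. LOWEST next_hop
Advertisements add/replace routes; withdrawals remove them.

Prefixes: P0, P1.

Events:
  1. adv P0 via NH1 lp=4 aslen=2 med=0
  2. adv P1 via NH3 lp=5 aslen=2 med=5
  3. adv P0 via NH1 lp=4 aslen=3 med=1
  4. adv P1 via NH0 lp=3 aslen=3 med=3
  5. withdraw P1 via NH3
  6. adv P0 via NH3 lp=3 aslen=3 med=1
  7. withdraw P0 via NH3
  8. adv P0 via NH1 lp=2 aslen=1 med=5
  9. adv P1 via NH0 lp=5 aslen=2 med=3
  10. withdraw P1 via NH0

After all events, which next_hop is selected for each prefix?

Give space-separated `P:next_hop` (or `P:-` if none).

Answer: P0:NH1 P1:-

Derivation:
Op 1: best P0=NH1 P1=-
Op 2: best P0=NH1 P1=NH3
Op 3: best P0=NH1 P1=NH3
Op 4: best P0=NH1 P1=NH3
Op 5: best P0=NH1 P1=NH0
Op 6: best P0=NH1 P1=NH0
Op 7: best P0=NH1 P1=NH0
Op 8: best P0=NH1 P1=NH0
Op 9: best P0=NH1 P1=NH0
Op 10: best P0=NH1 P1=-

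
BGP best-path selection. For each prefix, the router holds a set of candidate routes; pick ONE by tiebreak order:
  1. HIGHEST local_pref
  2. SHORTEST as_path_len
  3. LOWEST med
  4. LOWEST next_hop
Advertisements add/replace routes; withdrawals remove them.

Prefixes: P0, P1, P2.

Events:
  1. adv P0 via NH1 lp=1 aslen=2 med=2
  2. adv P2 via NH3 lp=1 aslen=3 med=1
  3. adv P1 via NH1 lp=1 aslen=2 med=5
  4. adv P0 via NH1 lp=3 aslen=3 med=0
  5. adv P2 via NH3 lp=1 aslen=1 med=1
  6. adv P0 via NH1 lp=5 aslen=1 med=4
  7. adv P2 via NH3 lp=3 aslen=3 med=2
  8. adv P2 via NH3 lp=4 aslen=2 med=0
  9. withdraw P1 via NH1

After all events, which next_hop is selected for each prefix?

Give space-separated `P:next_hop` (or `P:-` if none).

Answer: P0:NH1 P1:- P2:NH3

Derivation:
Op 1: best P0=NH1 P1=- P2=-
Op 2: best P0=NH1 P1=- P2=NH3
Op 3: best P0=NH1 P1=NH1 P2=NH3
Op 4: best P0=NH1 P1=NH1 P2=NH3
Op 5: best P0=NH1 P1=NH1 P2=NH3
Op 6: best P0=NH1 P1=NH1 P2=NH3
Op 7: best P0=NH1 P1=NH1 P2=NH3
Op 8: best P0=NH1 P1=NH1 P2=NH3
Op 9: best P0=NH1 P1=- P2=NH3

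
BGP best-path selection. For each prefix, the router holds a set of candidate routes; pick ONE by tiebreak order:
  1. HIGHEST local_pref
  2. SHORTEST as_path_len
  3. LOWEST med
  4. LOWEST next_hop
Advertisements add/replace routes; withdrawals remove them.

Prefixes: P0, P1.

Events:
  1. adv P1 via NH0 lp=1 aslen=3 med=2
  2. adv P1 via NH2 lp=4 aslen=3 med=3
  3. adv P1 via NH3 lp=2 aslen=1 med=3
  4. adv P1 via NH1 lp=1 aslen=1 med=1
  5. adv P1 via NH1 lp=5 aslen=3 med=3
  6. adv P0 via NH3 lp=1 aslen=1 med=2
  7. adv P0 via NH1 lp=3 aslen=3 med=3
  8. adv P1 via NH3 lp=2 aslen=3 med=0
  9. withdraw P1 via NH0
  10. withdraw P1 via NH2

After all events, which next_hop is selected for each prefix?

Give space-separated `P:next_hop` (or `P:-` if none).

Answer: P0:NH1 P1:NH1

Derivation:
Op 1: best P0=- P1=NH0
Op 2: best P0=- P1=NH2
Op 3: best P0=- P1=NH2
Op 4: best P0=- P1=NH2
Op 5: best P0=- P1=NH1
Op 6: best P0=NH3 P1=NH1
Op 7: best P0=NH1 P1=NH1
Op 8: best P0=NH1 P1=NH1
Op 9: best P0=NH1 P1=NH1
Op 10: best P0=NH1 P1=NH1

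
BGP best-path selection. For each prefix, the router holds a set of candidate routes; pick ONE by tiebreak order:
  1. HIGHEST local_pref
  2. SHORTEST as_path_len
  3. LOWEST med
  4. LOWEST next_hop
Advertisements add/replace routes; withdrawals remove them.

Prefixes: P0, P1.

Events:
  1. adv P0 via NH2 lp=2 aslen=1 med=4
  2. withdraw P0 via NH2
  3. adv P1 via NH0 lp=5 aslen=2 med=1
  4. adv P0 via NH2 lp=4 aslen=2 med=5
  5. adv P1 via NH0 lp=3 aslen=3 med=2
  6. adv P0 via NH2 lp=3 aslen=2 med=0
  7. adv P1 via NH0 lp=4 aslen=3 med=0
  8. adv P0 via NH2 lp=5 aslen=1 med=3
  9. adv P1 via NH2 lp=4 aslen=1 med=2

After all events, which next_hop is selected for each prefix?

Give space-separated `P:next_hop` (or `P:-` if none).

Answer: P0:NH2 P1:NH2

Derivation:
Op 1: best P0=NH2 P1=-
Op 2: best P0=- P1=-
Op 3: best P0=- P1=NH0
Op 4: best P0=NH2 P1=NH0
Op 5: best P0=NH2 P1=NH0
Op 6: best P0=NH2 P1=NH0
Op 7: best P0=NH2 P1=NH0
Op 8: best P0=NH2 P1=NH0
Op 9: best P0=NH2 P1=NH2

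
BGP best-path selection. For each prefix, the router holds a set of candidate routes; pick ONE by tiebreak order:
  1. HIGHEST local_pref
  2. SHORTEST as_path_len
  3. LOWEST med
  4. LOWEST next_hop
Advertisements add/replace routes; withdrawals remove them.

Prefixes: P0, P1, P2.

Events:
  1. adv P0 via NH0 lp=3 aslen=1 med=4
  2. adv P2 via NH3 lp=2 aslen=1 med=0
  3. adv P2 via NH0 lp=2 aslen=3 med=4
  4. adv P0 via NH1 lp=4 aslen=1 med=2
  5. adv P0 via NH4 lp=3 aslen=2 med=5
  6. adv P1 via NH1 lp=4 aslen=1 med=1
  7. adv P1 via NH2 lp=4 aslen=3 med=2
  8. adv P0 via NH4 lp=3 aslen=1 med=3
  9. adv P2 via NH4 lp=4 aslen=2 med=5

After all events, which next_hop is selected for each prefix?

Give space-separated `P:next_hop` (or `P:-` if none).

Op 1: best P0=NH0 P1=- P2=-
Op 2: best P0=NH0 P1=- P2=NH3
Op 3: best P0=NH0 P1=- P2=NH3
Op 4: best P0=NH1 P1=- P2=NH3
Op 5: best P0=NH1 P1=- P2=NH3
Op 6: best P0=NH1 P1=NH1 P2=NH3
Op 7: best P0=NH1 P1=NH1 P2=NH3
Op 8: best P0=NH1 P1=NH1 P2=NH3
Op 9: best P0=NH1 P1=NH1 P2=NH4

Answer: P0:NH1 P1:NH1 P2:NH4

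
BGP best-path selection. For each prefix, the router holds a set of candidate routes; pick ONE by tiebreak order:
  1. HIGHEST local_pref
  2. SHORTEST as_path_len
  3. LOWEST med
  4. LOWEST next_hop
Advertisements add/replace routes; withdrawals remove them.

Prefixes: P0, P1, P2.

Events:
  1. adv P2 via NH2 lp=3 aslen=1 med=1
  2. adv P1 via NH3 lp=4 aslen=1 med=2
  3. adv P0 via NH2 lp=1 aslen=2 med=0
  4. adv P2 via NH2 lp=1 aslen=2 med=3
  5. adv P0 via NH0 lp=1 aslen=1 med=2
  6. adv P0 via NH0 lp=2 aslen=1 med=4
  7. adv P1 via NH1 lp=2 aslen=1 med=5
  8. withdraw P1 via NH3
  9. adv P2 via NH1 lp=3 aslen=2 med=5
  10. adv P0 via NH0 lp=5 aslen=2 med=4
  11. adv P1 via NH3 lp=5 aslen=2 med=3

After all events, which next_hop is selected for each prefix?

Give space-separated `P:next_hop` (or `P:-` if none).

Answer: P0:NH0 P1:NH3 P2:NH1

Derivation:
Op 1: best P0=- P1=- P2=NH2
Op 2: best P0=- P1=NH3 P2=NH2
Op 3: best P0=NH2 P1=NH3 P2=NH2
Op 4: best P0=NH2 P1=NH3 P2=NH2
Op 5: best P0=NH0 P1=NH3 P2=NH2
Op 6: best P0=NH0 P1=NH3 P2=NH2
Op 7: best P0=NH0 P1=NH3 P2=NH2
Op 8: best P0=NH0 P1=NH1 P2=NH2
Op 9: best P0=NH0 P1=NH1 P2=NH1
Op 10: best P0=NH0 P1=NH1 P2=NH1
Op 11: best P0=NH0 P1=NH3 P2=NH1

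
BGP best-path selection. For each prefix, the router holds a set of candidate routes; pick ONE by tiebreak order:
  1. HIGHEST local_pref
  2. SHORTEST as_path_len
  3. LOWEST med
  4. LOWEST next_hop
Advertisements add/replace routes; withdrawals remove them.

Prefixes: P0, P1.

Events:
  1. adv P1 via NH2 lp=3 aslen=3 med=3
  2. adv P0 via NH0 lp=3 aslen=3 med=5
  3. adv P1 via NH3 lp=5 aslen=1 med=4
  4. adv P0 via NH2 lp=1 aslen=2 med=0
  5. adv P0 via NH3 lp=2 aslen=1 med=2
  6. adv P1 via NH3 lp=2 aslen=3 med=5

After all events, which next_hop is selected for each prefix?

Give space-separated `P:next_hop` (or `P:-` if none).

Answer: P0:NH0 P1:NH2

Derivation:
Op 1: best P0=- P1=NH2
Op 2: best P0=NH0 P1=NH2
Op 3: best P0=NH0 P1=NH3
Op 4: best P0=NH0 P1=NH3
Op 5: best P0=NH0 P1=NH3
Op 6: best P0=NH0 P1=NH2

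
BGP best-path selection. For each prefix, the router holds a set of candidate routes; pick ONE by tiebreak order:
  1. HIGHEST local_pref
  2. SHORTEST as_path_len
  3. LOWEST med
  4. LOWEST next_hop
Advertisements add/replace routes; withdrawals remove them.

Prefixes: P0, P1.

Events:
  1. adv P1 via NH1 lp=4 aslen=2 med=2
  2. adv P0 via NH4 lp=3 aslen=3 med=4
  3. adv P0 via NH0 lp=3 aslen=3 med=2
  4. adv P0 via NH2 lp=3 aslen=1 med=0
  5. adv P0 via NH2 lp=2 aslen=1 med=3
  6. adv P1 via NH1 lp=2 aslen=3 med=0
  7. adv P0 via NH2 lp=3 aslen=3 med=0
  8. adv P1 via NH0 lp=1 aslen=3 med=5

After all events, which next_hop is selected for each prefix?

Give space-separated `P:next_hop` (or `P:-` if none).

Answer: P0:NH2 P1:NH1

Derivation:
Op 1: best P0=- P1=NH1
Op 2: best P0=NH4 P1=NH1
Op 3: best P0=NH0 P1=NH1
Op 4: best P0=NH2 P1=NH1
Op 5: best P0=NH0 P1=NH1
Op 6: best P0=NH0 P1=NH1
Op 7: best P0=NH2 P1=NH1
Op 8: best P0=NH2 P1=NH1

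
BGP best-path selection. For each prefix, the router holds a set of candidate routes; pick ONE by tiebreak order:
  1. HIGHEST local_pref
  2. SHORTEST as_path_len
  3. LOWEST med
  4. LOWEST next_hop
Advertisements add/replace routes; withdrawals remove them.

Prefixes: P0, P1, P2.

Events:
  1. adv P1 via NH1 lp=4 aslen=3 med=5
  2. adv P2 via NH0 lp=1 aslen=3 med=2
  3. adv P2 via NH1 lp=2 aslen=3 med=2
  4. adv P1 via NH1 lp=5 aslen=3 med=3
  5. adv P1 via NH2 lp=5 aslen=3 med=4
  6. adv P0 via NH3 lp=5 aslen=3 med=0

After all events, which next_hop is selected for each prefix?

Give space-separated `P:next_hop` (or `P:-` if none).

Answer: P0:NH3 P1:NH1 P2:NH1

Derivation:
Op 1: best P0=- P1=NH1 P2=-
Op 2: best P0=- P1=NH1 P2=NH0
Op 3: best P0=- P1=NH1 P2=NH1
Op 4: best P0=- P1=NH1 P2=NH1
Op 5: best P0=- P1=NH1 P2=NH1
Op 6: best P0=NH3 P1=NH1 P2=NH1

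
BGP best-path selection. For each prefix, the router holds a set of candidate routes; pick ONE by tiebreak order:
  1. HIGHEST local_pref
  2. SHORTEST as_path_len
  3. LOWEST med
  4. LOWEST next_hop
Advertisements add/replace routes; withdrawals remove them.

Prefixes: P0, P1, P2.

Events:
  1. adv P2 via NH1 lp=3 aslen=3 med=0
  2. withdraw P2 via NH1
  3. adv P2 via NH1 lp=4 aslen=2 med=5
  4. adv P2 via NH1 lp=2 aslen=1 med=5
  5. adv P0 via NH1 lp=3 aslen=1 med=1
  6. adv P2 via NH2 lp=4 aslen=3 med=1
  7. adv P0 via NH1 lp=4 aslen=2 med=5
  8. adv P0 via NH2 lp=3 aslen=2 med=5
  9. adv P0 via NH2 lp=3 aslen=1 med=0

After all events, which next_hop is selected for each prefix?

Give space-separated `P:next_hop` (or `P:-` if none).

Answer: P0:NH1 P1:- P2:NH2

Derivation:
Op 1: best P0=- P1=- P2=NH1
Op 2: best P0=- P1=- P2=-
Op 3: best P0=- P1=- P2=NH1
Op 4: best P0=- P1=- P2=NH1
Op 5: best P0=NH1 P1=- P2=NH1
Op 6: best P0=NH1 P1=- P2=NH2
Op 7: best P0=NH1 P1=- P2=NH2
Op 8: best P0=NH1 P1=- P2=NH2
Op 9: best P0=NH1 P1=- P2=NH2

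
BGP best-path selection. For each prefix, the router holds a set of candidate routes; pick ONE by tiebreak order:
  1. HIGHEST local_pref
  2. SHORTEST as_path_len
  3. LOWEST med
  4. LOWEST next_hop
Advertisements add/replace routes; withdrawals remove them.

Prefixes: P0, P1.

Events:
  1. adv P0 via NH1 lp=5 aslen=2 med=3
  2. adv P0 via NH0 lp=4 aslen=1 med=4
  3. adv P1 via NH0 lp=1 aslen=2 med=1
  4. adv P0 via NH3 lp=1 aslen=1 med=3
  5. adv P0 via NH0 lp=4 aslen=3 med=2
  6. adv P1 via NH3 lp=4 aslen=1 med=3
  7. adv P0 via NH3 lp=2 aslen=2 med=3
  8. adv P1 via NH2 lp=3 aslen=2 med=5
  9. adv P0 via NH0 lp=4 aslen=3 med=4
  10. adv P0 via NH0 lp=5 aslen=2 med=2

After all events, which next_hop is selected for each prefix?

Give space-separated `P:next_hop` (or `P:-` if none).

Op 1: best P0=NH1 P1=-
Op 2: best P0=NH1 P1=-
Op 3: best P0=NH1 P1=NH0
Op 4: best P0=NH1 P1=NH0
Op 5: best P0=NH1 P1=NH0
Op 6: best P0=NH1 P1=NH3
Op 7: best P0=NH1 P1=NH3
Op 8: best P0=NH1 P1=NH3
Op 9: best P0=NH1 P1=NH3
Op 10: best P0=NH0 P1=NH3

Answer: P0:NH0 P1:NH3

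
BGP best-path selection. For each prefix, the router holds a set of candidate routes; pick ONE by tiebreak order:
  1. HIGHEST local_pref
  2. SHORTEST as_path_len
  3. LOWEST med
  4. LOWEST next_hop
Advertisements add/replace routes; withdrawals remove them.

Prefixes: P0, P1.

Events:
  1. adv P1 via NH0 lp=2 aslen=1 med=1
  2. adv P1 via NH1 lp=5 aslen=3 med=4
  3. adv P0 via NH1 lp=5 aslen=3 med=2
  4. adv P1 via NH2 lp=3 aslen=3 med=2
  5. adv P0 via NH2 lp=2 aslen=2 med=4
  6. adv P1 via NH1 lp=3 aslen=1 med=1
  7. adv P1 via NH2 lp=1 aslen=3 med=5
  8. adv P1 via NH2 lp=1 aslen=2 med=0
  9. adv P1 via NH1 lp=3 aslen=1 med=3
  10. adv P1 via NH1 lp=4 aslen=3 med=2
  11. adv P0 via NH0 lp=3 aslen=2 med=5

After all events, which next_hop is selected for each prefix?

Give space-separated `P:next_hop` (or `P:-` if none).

Answer: P0:NH1 P1:NH1

Derivation:
Op 1: best P0=- P1=NH0
Op 2: best P0=- P1=NH1
Op 3: best P0=NH1 P1=NH1
Op 4: best P0=NH1 P1=NH1
Op 5: best P0=NH1 P1=NH1
Op 6: best P0=NH1 P1=NH1
Op 7: best P0=NH1 P1=NH1
Op 8: best P0=NH1 P1=NH1
Op 9: best P0=NH1 P1=NH1
Op 10: best P0=NH1 P1=NH1
Op 11: best P0=NH1 P1=NH1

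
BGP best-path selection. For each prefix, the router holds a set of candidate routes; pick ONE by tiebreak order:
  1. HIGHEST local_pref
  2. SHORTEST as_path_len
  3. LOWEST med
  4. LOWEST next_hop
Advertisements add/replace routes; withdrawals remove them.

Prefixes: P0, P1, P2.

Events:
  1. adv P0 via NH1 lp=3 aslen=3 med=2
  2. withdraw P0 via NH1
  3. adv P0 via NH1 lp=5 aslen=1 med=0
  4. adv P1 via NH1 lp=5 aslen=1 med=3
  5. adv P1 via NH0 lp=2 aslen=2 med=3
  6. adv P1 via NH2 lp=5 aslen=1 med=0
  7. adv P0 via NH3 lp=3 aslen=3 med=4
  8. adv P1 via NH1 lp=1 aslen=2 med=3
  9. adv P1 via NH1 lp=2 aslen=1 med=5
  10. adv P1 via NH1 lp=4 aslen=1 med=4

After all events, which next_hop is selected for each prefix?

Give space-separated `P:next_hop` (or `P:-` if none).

Op 1: best P0=NH1 P1=- P2=-
Op 2: best P0=- P1=- P2=-
Op 3: best P0=NH1 P1=- P2=-
Op 4: best P0=NH1 P1=NH1 P2=-
Op 5: best P0=NH1 P1=NH1 P2=-
Op 6: best P0=NH1 P1=NH2 P2=-
Op 7: best P0=NH1 P1=NH2 P2=-
Op 8: best P0=NH1 P1=NH2 P2=-
Op 9: best P0=NH1 P1=NH2 P2=-
Op 10: best P0=NH1 P1=NH2 P2=-

Answer: P0:NH1 P1:NH2 P2:-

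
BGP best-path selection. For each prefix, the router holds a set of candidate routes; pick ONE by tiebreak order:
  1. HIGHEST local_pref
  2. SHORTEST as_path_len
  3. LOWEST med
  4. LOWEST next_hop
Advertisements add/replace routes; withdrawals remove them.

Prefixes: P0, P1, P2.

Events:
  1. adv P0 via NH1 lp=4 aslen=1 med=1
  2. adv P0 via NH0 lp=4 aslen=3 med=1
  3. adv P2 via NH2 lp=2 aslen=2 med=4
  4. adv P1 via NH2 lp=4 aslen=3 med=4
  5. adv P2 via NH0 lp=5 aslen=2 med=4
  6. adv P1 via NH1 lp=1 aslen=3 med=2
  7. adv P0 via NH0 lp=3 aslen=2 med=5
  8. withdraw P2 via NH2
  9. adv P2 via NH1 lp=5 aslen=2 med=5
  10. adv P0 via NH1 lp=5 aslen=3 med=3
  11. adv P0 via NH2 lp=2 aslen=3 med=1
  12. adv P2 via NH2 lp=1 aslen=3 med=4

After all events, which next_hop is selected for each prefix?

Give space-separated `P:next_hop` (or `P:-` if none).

Answer: P0:NH1 P1:NH2 P2:NH0

Derivation:
Op 1: best P0=NH1 P1=- P2=-
Op 2: best P0=NH1 P1=- P2=-
Op 3: best P0=NH1 P1=- P2=NH2
Op 4: best P0=NH1 P1=NH2 P2=NH2
Op 5: best P0=NH1 P1=NH2 P2=NH0
Op 6: best P0=NH1 P1=NH2 P2=NH0
Op 7: best P0=NH1 P1=NH2 P2=NH0
Op 8: best P0=NH1 P1=NH2 P2=NH0
Op 9: best P0=NH1 P1=NH2 P2=NH0
Op 10: best P0=NH1 P1=NH2 P2=NH0
Op 11: best P0=NH1 P1=NH2 P2=NH0
Op 12: best P0=NH1 P1=NH2 P2=NH0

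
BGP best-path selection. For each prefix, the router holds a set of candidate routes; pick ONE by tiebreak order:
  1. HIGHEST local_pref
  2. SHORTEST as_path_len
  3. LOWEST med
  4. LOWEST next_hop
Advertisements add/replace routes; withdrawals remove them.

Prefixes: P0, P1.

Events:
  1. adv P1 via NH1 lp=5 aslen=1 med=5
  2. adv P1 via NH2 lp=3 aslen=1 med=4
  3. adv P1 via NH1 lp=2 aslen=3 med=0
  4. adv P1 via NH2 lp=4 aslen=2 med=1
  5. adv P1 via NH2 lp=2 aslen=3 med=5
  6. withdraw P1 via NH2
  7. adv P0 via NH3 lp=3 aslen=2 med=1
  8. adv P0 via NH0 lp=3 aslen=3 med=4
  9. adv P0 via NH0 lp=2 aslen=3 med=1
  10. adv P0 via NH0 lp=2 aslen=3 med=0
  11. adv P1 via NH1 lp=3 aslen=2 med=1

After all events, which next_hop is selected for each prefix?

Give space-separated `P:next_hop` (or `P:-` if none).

Op 1: best P0=- P1=NH1
Op 2: best P0=- P1=NH1
Op 3: best P0=- P1=NH2
Op 4: best P0=- P1=NH2
Op 5: best P0=- P1=NH1
Op 6: best P0=- P1=NH1
Op 7: best P0=NH3 P1=NH1
Op 8: best P0=NH3 P1=NH1
Op 9: best P0=NH3 P1=NH1
Op 10: best P0=NH3 P1=NH1
Op 11: best P0=NH3 P1=NH1

Answer: P0:NH3 P1:NH1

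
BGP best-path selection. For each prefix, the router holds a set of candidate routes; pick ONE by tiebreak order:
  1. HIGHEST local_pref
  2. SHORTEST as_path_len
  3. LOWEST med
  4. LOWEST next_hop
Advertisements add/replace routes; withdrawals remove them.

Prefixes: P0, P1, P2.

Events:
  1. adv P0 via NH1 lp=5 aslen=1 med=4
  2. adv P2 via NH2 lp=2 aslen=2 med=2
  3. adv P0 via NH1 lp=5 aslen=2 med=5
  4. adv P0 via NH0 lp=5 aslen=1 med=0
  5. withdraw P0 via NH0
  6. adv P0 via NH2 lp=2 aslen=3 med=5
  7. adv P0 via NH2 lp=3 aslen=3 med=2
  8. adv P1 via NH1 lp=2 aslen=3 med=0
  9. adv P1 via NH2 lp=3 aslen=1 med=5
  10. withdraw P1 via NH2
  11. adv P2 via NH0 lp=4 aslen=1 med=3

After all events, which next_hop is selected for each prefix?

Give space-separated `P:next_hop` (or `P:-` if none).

Op 1: best P0=NH1 P1=- P2=-
Op 2: best P0=NH1 P1=- P2=NH2
Op 3: best P0=NH1 P1=- P2=NH2
Op 4: best P0=NH0 P1=- P2=NH2
Op 5: best P0=NH1 P1=- P2=NH2
Op 6: best P0=NH1 P1=- P2=NH2
Op 7: best P0=NH1 P1=- P2=NH2
Op 8: best P0=NH1 P1=NH1 P2=NH2
Op 9: best P0=NH1 P1=NH2 P2=NH2
Op 10: best P0=NH1 P1=NH1 P2=NH2
Op 11: best P0=NH1 P1=NH1 P2=NH0

Answer: P0:NH1 P1:NH1 P2:NH0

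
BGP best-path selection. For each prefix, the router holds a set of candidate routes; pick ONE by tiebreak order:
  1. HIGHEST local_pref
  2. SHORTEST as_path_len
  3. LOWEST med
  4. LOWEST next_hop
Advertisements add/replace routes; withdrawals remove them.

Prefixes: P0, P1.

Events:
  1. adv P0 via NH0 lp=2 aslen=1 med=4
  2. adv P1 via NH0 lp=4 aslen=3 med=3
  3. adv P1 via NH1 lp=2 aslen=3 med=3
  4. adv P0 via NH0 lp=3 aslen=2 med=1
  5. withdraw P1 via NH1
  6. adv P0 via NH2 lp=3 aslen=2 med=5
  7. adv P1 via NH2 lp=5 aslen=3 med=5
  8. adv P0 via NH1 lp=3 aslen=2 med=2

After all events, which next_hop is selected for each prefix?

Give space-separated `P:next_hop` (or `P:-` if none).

Answer: P0:NH0 P1:NH2

Derivation:
Op 1: best P0=NH0 P1=-
Op 2: best P0=NH0 P1=NH0
Op 3: best P0=NH0 P1=NH0
Op 4: best P0=NH0 P1=NH0
Op 5: best P0=NH0 P1=NH0
Op 6: best P0=NH0 P1=NH0
Op 7: best P0=NH0 P1=NH2
Op 8: best P0=NH0 P1=NH2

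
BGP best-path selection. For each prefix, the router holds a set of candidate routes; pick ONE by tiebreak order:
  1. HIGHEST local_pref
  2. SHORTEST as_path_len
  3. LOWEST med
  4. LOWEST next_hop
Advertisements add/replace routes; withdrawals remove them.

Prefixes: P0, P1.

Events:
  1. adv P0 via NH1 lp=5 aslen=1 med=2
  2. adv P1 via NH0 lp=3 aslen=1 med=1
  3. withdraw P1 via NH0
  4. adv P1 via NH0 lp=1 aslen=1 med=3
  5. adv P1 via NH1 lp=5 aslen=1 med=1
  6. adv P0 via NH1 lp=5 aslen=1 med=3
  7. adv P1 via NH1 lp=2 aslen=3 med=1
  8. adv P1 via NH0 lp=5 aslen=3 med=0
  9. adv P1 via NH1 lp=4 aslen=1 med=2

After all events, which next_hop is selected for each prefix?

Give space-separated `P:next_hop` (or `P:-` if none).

Answer: P0:NH1 P1:NH0

Derivation:
Op 1: best P0=NH1 P1=-
Op 2: best P0=NH1 P1=NH0
Op 3: best P0=NH1 P1=-
Op 4: best P0=NH1 P1=NH0
Op 5: best P0=NH1 P1=NH1
Op 6: best P0=NH1 P1=NH1
Op 7: best P0=NH1 P1=NH1
Op 8: best P0=NH1 P1=NH0
Op 9: best P0=NH1 P1=NH0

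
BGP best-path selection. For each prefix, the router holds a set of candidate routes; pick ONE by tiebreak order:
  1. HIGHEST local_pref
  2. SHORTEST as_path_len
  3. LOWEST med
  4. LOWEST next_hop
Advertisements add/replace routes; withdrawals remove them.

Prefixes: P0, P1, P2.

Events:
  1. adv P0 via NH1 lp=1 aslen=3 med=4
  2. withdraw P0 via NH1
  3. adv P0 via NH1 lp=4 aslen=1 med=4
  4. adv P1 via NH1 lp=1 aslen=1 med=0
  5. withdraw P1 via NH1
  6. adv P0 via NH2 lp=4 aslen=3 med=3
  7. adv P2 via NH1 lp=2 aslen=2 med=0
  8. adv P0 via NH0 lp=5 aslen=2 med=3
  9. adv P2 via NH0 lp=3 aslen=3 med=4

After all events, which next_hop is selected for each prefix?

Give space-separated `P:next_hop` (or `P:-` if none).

Answer: P0:NH0 P1:- P2:NH0

Derivation:
Op 1: best P0=NH1 P1=- P2=-
Op 2: best P0=- P1=- P2=-
Op 3: best P0=NH1 P1=- P2=-
Op 4: best P0=NH1 P1=NH1 P2=-
Op 5: best P0=NH1 P1=- P2=-
Op 6: best P0=NH1 P1=- P2=-
Op 7: best P0=NH1 P1=- P2=NH1
Op 8: best P0=NH0 P1=- P2=NH1
Op 9: best P0=NH0 P1=- P2=NH0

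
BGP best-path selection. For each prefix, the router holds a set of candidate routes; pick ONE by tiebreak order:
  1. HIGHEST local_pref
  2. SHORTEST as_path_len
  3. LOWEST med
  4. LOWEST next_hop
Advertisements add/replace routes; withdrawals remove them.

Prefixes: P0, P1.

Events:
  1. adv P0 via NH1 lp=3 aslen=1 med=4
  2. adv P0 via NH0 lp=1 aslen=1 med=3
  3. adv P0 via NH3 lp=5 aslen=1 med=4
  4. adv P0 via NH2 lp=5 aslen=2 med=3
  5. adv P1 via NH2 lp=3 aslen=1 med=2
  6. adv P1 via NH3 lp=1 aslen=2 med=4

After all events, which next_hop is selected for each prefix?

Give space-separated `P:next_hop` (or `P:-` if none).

Answer: P0:NH3 P1:NH2

Derivation:
Op 1: best P0=NH1 P1=-
Op 2: best P0=NH1 P1=-
Op 3: best P0=NH3 P1=-
Op 4: best P0=NH3 P1=-
Op 5: best P0=NH3 P1=NH2
Op 6: best P0=NH3 P1=NH2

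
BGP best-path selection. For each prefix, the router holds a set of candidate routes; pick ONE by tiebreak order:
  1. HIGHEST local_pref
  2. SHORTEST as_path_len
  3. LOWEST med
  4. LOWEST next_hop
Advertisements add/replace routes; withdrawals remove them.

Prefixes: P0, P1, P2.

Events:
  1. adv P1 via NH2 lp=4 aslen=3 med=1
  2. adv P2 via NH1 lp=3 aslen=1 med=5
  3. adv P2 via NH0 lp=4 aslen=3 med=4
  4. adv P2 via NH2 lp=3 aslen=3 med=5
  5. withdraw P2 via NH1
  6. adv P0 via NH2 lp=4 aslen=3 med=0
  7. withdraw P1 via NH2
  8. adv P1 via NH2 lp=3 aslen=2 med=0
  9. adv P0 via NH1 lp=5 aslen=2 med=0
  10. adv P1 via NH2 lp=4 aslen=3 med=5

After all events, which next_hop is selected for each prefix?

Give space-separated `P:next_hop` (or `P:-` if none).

Op 1: best P0=- P1=NH2 P2=-
Op 2: best P0=- P1=NH2 P2=NH1
Op 3: best P0=- P1=NH2 P2=NH0
Op 4: best P0=- P1=NH2 P2=NH0
Op 5: best P0=- P1=NH2 P2=NH0
Op 6: best P0=NH2 P1=NH2 P2=NH0
Op 7: best P0=NH2 P1=- P2=NH0
Op 8: best P0=NH2 P1=NH2 P2=NH0
Op 9: best P0=NH1 P1=NH2 P2=NH0
Op 10: best P0=NH1 P1=NH2 P2=NH0

Answer: P0:NH1 P1:NH2 P2:NH0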